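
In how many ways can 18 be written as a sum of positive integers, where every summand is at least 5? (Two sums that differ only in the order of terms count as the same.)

9

They are:
18
13 + 5
12 + 6
11 + 7
10 + 8
9 + 9
8 + 5 + 5
7 + 6 + 5
6 + 6 + 6
Counting gives 9.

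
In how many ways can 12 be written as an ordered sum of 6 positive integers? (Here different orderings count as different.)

462

By stars and bars with positive parts, the count is C(11,5) = 462.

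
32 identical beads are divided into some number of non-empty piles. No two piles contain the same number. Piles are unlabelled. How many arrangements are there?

Counting exhaustively, 390 partitions satisfy the conditions.

390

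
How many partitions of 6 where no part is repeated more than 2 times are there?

Enumerating:
6
5, 1
4, 2
4, 1, 1
3, 3
3, 2, 1
2, 2, 1, 1
Counting gives 7.

7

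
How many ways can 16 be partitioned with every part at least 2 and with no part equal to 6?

43

There are too many to list fully; the first 12 (by largest part) are:
16
14+2
13+3
12+4
12+2+2
11+5
11+3+2
10+4+2
10+3+3
10+2+2+2
9+7
9+5+2
…and 31 more, for 43 total.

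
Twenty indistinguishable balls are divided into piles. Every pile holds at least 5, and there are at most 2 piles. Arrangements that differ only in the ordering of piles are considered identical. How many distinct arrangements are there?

7

Enumerating:
20
5+15
6+14
7+13
8+12
9+11
10+10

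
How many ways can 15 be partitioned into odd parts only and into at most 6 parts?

The partitions of 15 that satisfy the conditions:
15
13,1,1
11,3,1
11,1,1,1,1
9,5,1
9,3,3
9,3,1,1,1
7,7,1
7,5,3
7,5,1,1,1
7,3,3,1,1
5,5,5
5,5,3,1,1
5,3,3,3,1
3,3,3,3,3
Counting gives 15.

15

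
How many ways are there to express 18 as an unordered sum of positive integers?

Counting exhaustively, 385 partitions satisfy the conditions.

385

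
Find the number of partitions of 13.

Counting exhaustively, 101 partitions satisfy the conditions.

101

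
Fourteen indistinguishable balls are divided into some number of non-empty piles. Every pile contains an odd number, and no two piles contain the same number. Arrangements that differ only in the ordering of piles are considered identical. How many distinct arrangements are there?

3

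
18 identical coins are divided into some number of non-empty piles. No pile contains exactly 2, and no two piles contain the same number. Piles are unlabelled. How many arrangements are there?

There are too many to list fully; the first 12 (by largest part) are:
18
17, 1
15, 3
14, 4
14, 3, 1
13, 5
13, 4, 1
12, 6
12, 5, 1
11, 7
11, 6, 1
11, 4, 3
…and 15 more, for 27 total.

27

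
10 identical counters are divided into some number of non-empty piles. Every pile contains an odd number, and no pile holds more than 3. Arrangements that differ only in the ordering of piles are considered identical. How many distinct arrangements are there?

Enumerating:
1 + 3 + 3 + 3
1 + 1 + 1 + 1 + 3 + 3
1 + 1 + 1 + 1 + 1 + 1 + 1 + 3
1 + 1 + 1 + 1 + 1 + 1 + 1 + 1 + 1 + 1
That's 4 in total.

4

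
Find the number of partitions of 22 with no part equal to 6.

771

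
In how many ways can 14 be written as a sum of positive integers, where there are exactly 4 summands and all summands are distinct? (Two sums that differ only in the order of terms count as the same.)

Listing the qualifying partitions of 14:
8+3+2+1
7+4+2+1
6+5+2+1
6+4+3+1
5+4+3+2
That's 5 in total.

5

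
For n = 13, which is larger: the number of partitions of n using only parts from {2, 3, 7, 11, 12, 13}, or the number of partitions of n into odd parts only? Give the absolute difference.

Partitions of 13 using only parts from {2, 3, 7, 11, 12, 13}: 6.
Partitions of 13 into odd parts only: 18.
|6 − 18| = 12.

12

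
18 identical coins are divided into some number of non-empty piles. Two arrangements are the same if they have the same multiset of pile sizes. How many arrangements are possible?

385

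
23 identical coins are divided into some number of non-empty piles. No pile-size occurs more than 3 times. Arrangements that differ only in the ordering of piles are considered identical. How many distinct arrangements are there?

Systematic enumeration (by largest part, then next-largest, …) yields 592.

592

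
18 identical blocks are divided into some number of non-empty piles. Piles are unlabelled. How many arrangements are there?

Enumerating by decreasing first part gives 385 partitions in all.

385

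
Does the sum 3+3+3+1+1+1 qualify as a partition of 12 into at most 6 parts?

The parts sum to 12, and the condition 'there are at most 6 summands' holds.

Yes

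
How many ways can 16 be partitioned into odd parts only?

There are too many to list fully; the first 12 (by largest part) are:
15+1
13+3
13+1+1+1
11+5
11+3+1+1
11+1+1+1+1+1
9+7
9+5+1+1
9+3+3+1
9+3+1+1+1+1
9+1+1+1+1+1+1+1
7+7+1+1
…and 20 more, for 32 total.

32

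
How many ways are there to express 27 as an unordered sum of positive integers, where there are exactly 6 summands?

Enumerating by decreasing first part gives 331 partitions in all.

331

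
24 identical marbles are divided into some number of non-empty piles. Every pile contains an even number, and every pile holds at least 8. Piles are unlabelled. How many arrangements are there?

5

The partitions of 24 that satisfy the conditions:
24
16 + 8
14 + 10
12 + 12
8 + 8 + 8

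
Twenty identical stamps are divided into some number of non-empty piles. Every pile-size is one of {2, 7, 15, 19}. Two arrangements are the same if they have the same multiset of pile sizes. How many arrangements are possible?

2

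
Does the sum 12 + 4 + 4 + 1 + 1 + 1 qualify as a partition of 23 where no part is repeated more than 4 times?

The parts sum to 23, and the condition 'no summand is used more than 4 times' holds.

Yes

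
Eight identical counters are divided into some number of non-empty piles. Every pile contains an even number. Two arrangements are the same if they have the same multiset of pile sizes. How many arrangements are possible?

5

The partitions of 8 that satisfy the conditions:
8
2+6
4+4
2+2+4
2+2+2+2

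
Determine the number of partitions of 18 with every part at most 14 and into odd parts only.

43

A partial list (first 12 by largest part):
5+13
1+1+3+13
1+1+1+1+1+13
7+11
1+1+5+11
1+3+3+11
1+1+1+1+3+11
1+1+1+1+1+1+1+11
9+9
1+1+7+9
1+3+5+9
1+1+1+1+5+9
…and 31 more, for 43 total.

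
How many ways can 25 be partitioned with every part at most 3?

65

There are too many to list fully; the first 12 (by largest part) are:
1,3,3,3,3,3,3,3,3
2,2,3,3,3,3,3,3,3
1,1,2,3,3,3,3,3,3,3
1,1,1,1,3,3,3,3,3,3,3
1,2,2,2,3,3,3,3,3,3
1,1,1,2,2,3,3,3,3,3,3
1,1,1,1,1,2,3,3,3,3,3,3
1,1,1,1,1,1,1,3,3,3,3,3,3
2,2,2,2,2,3,3,3,3,3
1,1,2,2,2,2,3,3,3,3,3
1,1,1,1,2,2,2,3,3,3,3,3
1,1,1,1,1,1,2,2,3,3,3,3,3
…and 53 more, for 65 total.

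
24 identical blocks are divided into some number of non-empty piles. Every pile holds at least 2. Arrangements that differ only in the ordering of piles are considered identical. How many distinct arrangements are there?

A full systematic count gives 320.

320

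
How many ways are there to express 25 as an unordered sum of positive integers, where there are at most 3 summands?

65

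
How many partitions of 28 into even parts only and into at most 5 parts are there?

70

There are too many to list fully; the first 12 (by largest part) are:
28
2,26
4,24
2,2,24
6,22
2,4,22
2,2,2,22
8,20
2,6,20
4,4,20
2,2,4,20
2,2,2,2,20
…and 58 more, for 70 total.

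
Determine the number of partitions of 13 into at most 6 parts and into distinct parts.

Enumerating:
13
12 + 1
11 + 2
10 + 3
10 + 2 + 1
9 + 4
9 + 3 + 1
8 + 5
8 + 4 + 1
8 + 3 + 2
7 + 6
7 + 5 + 1
7 + 4 + 2
7 + 3 + 2 + 1
6 + 5 + 2
6 + 4 + 3
6 + 4 + 2 + 1
5 + 4 + 3 + 1

18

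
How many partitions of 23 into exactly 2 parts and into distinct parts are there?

They are:
22 + 1
21 + 2
20 + 3
19 + 4
18 + 5
17 + 6
16 + 7
15 + 8
14 + 9
13 + 10
12 + 11
Counting gives 11.

11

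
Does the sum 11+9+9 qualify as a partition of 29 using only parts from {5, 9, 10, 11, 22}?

Yes

The parts sum to 29, and the condition 'each summand belongs to {5, 9, 10, 11, 22}' holds.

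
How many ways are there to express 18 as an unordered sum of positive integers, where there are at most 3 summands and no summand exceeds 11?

21

Enumerating:
11,7
11,6,1
11,5,2
11,4,3
10,8
10,7,1
10,6,2
10,5,3
10,4,4
9,9
9,8,1
9,7,2
9,6,3
9,5,4
8,8,2
8,7,3
8,6,4
8,5,5
7,7,4
7,6,5
6,6,6
That's 21 in total.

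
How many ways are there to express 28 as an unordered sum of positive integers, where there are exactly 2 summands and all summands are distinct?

13

Enumerating:
27+1
26+2
25+3
24+4
23+5
22+6
21+7
20+8
19+9
18+10
17+11
16+12
15+13
That's 13 in total.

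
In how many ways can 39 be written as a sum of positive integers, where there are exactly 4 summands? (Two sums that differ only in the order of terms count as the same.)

441

Enumerating by decreasing first part gives 441 partitions in all.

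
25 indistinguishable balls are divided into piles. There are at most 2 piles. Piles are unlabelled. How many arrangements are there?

The partitions of 25 that satisfy the conditions:
25
24, 1
23, 2
22, 3
21, 4
20, 5
19, 6
18, 7
17, 8
16, 9
15, 10
14, 11
13, 12

13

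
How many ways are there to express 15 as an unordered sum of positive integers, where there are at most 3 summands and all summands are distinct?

The partitions of 15 that satisfy the conditions:
15
1, 14
2, 13
3, 12
1, 2, 12
4, 11
1, 3, 11
5, 10
1, 4, 10
2, 3, 10
6, 9
1, 5, 9
2, 4, 9
7, 8
1, 6, 8
2, 5, 8
3, 4, 8
2, 6, 7
3, 5, 7
4, 5, 6

20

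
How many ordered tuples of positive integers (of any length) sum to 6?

32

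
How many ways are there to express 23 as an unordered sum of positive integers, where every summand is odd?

104

Systematic enumeration (by largest part, then next-largest, …) yields 104.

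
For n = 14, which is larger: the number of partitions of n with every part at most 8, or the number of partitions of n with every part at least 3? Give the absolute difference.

103

Partitions of 14 with every part at most 8: 116.
Partitions of 14 with every part at least 3: 13.
|116 − 13| = 103.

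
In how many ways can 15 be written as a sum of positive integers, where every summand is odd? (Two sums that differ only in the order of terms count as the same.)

A partial list (first 12 by largest part):
15
13,1,1
11,3,1
11,1,1,1,1
9,5,1
9,3,3
9,3,1,1,1
9,1,1,1,1,1,1
7,7,1
7,5,3
7,5,1,1,1
7,3,3,1,1
…and 15 more, for 27 total.

27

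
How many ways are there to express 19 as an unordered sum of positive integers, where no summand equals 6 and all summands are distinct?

A partial list (first 12 by largest part):
19
18 + 1
17 + 2
16 + 3
16 + 2 + 1
15 + 4
15 + 3 + 1
14 + 5
14 + 4 + 1
14 + 3 + 2
13 + 5 + 1
13 + 4 + 2
…and 28 more, for 40 total.

40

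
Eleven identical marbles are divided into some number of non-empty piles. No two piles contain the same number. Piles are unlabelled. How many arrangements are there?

12

Listing the qualifying partitions of 11:
11
10 + 1
9 + 2
8 + 3
8 + 2 + 1
7 + 4
7 + 3 + 1
6 + 5
6 + 4 + 1
6 + 3 + 2
5 + 4 + 2
5 + 3 + 2 + 1
That's 12 in total.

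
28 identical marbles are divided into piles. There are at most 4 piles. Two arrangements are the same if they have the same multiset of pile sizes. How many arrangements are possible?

249

Counting exhaustively, 249 partitions satisfy the conditions.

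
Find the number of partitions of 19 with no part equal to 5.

355

A full systematic count gives 355.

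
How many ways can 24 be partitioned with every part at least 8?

Enumerating:
24
16, 8
15, 9
14, 10
13, 11
12, 12
8, 8, 8
That's 7 in total.

7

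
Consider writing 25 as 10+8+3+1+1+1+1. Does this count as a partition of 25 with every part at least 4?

The parts sum to 25, and the condition 'every summand is at least 4' is violated.

No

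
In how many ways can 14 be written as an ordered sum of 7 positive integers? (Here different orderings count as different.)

By stars and bars with positive parts, the count is C(13,6) = 1716.

1716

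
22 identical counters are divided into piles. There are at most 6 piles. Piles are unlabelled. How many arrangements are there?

391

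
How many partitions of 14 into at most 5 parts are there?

70

There are too many to list fully; the first 12 (by largest part) are:
14
13, 1
12, 2
12, 1, 1
11, 3
11, 2, 1
11, 1, 1, 1
10, 4
10, 3, 1
10, 2, 2
10, 2, 1, 1
10, 1, 1, 1, 1
…and 58 more, for 70 total.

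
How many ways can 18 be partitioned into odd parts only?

A partial list (first 12 by largest part):
17,1
15,3
15,1,1,1
13,5
13,3,1,1
13,1,1,1,1,1
11,7
11,5,1,1
11,3,3,1
11,3,1,1,1,1
11,1,1,1,1,1,1,1
9,9
…and 34 more, for 46 total.

46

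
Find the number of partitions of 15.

176

Enumerating by decreasing first part gives 176 partitions in all.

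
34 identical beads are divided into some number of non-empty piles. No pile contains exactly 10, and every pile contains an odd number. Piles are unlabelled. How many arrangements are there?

512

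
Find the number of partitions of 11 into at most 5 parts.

A partial list (first 12 by largest part):
11
1, 10
2, 9
1, 1, 9
3, 8
1, 2, 8
1, 1, 1, 8
4, 7
1, 3, 7
2, 2, 7
1, 1, 2, 7
1, 1, 1, 1, 7
…and 25 more, for 37 total.

37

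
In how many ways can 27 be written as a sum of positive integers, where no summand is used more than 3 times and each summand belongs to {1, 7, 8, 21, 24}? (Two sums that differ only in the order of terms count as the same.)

2

Listing the qualifying partitions of 27:
1 + 1 + 1 + 24
1 + 1 + 1 + 8 + 8 + 8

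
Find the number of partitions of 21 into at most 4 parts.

120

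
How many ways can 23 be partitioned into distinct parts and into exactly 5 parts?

Listing the qualifying partitions of 23:
13, 4, 3, 2, 1
12, 5, 3, 2, 1
11, 6, 3, 2, 1
11, 5, 4, 2, 1
10, 7, 3, 2, 1
10, 6, 4, 2, 1
10, 5, 4, 3, 1
9, 8, 3, 2, 1
9, 7, 4, 2, 1
9, 6, 5, 2, 1
9, 6, 4, 3, 1
9, 5, 4, 3, 2
8, 7, 5, 2, 1
8, 7, 4, 3, 1
8, 6, 5, 3, 1
8, 6, 4, 3, 2
7, 6, 5, 4, 1
7, 6, 5, 3, 2
Counting gives 18.

18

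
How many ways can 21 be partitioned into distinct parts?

76

Systematic enumeration (by largest part, then next-largest, …) yields 76.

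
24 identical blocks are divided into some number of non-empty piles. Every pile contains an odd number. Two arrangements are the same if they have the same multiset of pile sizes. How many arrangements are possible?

There are 122 such partitions.

122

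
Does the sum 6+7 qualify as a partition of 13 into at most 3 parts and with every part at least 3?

Yes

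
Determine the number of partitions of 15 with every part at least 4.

8

Listing the qualifying partitions of 15:
15
11,4
10,5
9,6
8,7
7,4,4
6,5,4
5,5,5
Counting gives 8.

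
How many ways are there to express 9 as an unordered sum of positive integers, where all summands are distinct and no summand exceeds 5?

They are:
5,4
5,3,1
4,3,2

3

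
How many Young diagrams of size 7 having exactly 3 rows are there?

4

Listing the qualifying partitions of 7:
1, 1, 5
1, 2, 4
1, 3, 3
2, 2, 3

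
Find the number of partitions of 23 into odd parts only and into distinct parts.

9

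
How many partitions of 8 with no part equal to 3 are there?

The partitions of 8 that satisfy the conditions:
8
7+1
6+2
6+1+1
5+2+1
5+1+1+1
4+4
4+2+2
4+2+1+1
4+1+1+1+1
2+2+2+2
2+2+2+1+1
2+2+1+1+1+1
2+1+1+1+1+1+1
1+1+1+1+1+1+1+1

15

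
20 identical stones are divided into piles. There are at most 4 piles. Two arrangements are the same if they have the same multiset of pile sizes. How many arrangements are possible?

108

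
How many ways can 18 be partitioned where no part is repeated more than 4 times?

There are 262 such partitions.

262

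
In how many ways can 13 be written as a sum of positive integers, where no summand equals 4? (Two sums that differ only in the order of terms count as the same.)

Direct enumeration gives 71 partitions.

71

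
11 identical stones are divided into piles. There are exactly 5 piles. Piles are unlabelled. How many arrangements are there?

10

They are:
1+1+1+1+7
1+1+1+2+6
1+1+1+3+5
1+1+2+2+5
1+1+1+4+4
1+1+2+3+4
1+2+2+2+4
1+1+3+3+3
1+2+2+3+3
2+2+2+2+3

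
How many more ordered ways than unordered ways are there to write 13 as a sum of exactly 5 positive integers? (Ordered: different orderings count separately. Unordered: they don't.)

Compositions: C(12,4) = 495.
Unordered (partitions into 5 parts): 18.
Difference: 495 − 18 = 477.

477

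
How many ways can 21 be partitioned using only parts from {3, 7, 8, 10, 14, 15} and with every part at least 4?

Enumerating:
14+7
7+7+7
Counting gives 2.

2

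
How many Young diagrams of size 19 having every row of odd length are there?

54

A partial list (first 12 by largest part):
19
17+1+1
15+3+1
15+1+1+1+1
13+5+1
13+3+3
13+3+1+1+1
13+1+1+1+1+1+1
11+7+1
11+5+3
11+5+1+1+1
11+3+3+1+1
…and 42 more, for 54 total.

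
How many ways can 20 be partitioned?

627

Enumerating by decreasing first part gives 627 partitions in all.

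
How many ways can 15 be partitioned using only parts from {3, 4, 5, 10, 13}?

5

Enumerating:
10 + 5
5 + 5 + 5
5 + 4 + 3 + 3
4 + 4 + 4 + 3
3 + 3 + 3 + 3 + 3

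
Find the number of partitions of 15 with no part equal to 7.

154

Counting exhaustively, 154 partitions satisfy the conditions.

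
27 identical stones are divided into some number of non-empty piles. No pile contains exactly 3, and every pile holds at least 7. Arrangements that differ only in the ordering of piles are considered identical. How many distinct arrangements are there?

The partitions of 27 that satisfy the conditions:
27
20+7
19+8
18+9
17+10
16+11
15+12
14+13
13+7+7
12+8+7
11+9+7
11+8+8
10+10+7
10+9+8
9+9+9
That's 15 in total.

15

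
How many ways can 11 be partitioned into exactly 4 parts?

Listing the qualifying partitions of 11:
1+1+1+8
1+1+2+7
1+1+3+6
1+2+2+6
1+1+4+5
1+2+3+5
2+2+2+5
1+2+4+4
1+3+3+4
2+2+3+4
2+3+3+3
That's 11 in total.

11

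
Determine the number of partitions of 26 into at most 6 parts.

A full systematic count gives 709.

709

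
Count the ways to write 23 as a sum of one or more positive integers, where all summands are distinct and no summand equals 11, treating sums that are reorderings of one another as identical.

90

Enumerating by decreasing first part gives 90 partitions in all.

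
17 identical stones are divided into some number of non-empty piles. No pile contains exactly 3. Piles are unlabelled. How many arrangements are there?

Direct enumeration gives 162 partitions.

162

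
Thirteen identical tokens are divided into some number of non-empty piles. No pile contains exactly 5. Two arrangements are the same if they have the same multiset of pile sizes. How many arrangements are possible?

Systematic enumeration (by largest part, then next-largest, …) yields 79.

79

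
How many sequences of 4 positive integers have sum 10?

84

Place 3 bars in the 9 internal gaps of a row of 10 dots: C(9,3) = 84.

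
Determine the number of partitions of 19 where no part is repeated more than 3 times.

258

Direct enumeration gives 258 partitions.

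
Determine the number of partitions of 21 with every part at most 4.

120

A full systematic count gives 120.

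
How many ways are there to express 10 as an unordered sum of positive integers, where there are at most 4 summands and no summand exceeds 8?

21

They are:
8 + 2
8 + 1 + 1
7 + 3
7 + 2 + 1
7 + 1 + 1 + 1
6 + 4
6 + 3 + 1
6 + 2 + 2
6 + 2 + 1 + 1
5 + 5
5 + 4 + 1
5 + 3 + 2
5 + 3 + 1 + 1
5 + 2 + 2 + 1
4 + 4 + 2
4 + 4 + 1 + 1
4 + 3 + 3
4 + 3 + 2 + 1
4 + 2 + 2 + 2
3 + 3 + 3 + 1
3 + 3 + 2 + 2
That's 21 in total.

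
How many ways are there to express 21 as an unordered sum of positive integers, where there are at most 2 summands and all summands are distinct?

They are:
21
20,1
19,2
18,3
17,4
16,5
15,6
14,7
13,8
12,9
11,10
That's 11 in total.

11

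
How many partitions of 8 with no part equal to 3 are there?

They are:
8
1+7
2+6
1+1+6
1+2+5
1+1+1+5
4+4
2+2+4
1+1+2+4
1+1+1+1+4
2+2+2+2
1+1+2+2+2
1+1+1+1+2+2
1+1+1+1+1+1+2
1+1+1+1+1+1+1+1
Counting gives 15.

15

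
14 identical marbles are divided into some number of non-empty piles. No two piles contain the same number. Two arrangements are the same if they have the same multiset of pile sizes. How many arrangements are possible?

22

The partitions of 14 that satisfy the conditions:
14
1, 13
2, 12
3, 11
1, 2, 11
4, 10
1, 3, 10
5, 9
1, 4, 9
2, 3, 9
6, 8
1, 5, 8
2, 4, 8
1, 2, 3, 8
1, 6, 7
2, 5, 7
3, 4, 7
1, 2, 4, 7
3, 5, 6
1, 2, 5, 6
1, 3, 4, 6
2, 3, 4, 5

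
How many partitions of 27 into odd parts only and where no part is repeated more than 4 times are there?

92

Counting exhaustively, 92 partitions satisfy the conditions.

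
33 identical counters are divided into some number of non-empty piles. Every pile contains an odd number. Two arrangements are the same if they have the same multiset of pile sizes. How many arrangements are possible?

448

Counting exhaustively, 448 partitions satisfy the conditions.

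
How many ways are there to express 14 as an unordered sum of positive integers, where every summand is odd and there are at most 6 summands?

Enumerating:
13 + 1
11 + 3
11 + 1 + 1 + 1
9 + 5
9 + 3 + 1 + 1
9 + 1 + 1 + 1 + 1 + 1
7 + 7
7 + 5 + 1 + 1
7 + 3 + 3 + 1
7 + 3 + 1 + 1 + 1 + 1
5 + 5 + 3 + 1
5 + 5 + 1 + 1 + 1 + 1
5 + 3 + 3 + 3
5 + 3 + 3 + 1 + 1 + 1
3 + 3 + 3 + 3 + 1 + 1

15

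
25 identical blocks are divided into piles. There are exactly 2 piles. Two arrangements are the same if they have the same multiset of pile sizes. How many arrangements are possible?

12

Enumerating:
24, 1
23, 2
22, 3
21, 4
20, 5
19, 6
18, 7
17, 8
16, 9
15, 10
14, 11
13, 12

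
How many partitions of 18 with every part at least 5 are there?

Enumerating:
18
13+5
12+6
11+7
10+8
9+9
8+5+5
7+6+5
6+6+6
Counting gives 9.

9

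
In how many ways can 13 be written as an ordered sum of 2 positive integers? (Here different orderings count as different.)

Equivalently, choose which 1 of the 12 gaps become plus signs: C(12,1) = 12.

12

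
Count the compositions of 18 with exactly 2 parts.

17

Place 1 bars in the 17 internal gaps of a row of 18 dots: C(17,1) = 17.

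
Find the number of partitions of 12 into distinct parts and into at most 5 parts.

The partitions of 12 that satisfy the conditions:
12
11 + 1
10 + 2
9 + 3
9 + 2 + 1
8 + 4
8 + 3 + 1
7 + 5
7 + 4 + 1
7 + 3 + 2
6 + 5 + 1
6 + 4 + 2
6 + 3 + 2 + 1
5 + 4 + 3
5 + 4 + 2 + 1

15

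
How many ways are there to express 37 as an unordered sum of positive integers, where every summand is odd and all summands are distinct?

There are too many to list fully; the first 12 (by largest part) are:
37
33+3+1
31+5+1
29+7+1
29+5+3
27+9+1
27+7+3
25+11+1
25+9+3
25+7+5
23+13+1
23+11+3
…and 23 more, for 35 total.

35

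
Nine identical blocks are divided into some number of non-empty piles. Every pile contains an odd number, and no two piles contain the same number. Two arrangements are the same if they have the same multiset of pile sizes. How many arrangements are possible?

Enumerating:
9
1,3,5

2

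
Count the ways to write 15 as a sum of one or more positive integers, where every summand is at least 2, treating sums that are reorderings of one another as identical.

41

There are too many to list fully; the first 12 (by largest part) are:
15
13+2
12+3
11+4
11+2+2
10+5
10+3+2
9+6
9+4+2
9+3+3
9+2+2+2
8+7
…and 29 more, for 41 total.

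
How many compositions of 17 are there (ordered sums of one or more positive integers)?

65536

There are 16 gaps and each independently is a cut or not, giving 2^16 = 65536.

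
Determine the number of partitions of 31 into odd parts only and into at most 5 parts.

Direct enumeration gives 82 partitions.

82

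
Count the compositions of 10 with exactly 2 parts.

9

Place 1 bars in the 9 internal gaps of a row of 10 dots: C(9,1) = 9.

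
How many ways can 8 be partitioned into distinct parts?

6

They are:
8
7,1
6,2
5,3
5,2,1
4,3,1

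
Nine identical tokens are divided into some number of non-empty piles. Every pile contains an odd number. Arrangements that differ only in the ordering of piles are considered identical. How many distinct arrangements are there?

8

Listing the qualifying partitions of 9:
9
7+1+1
5+3+1
5+1+1+1+1
3+3+3
3+3+1+1+1
3+1+1+1+1+1+1
1+1+1+1+1+1+1+1+1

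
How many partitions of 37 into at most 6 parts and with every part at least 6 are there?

Systematic enumeration (by largest part, then next-largest, …) yields 107.

107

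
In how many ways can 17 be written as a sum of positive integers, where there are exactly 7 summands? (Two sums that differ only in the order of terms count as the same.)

38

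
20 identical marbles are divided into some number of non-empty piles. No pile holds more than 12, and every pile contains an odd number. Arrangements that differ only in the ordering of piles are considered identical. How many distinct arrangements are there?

There are too many to list fully; the first 12 (by largest part) are:
11 + 9
11 + 7 + 1 + 1
11 + 5 + 3 + 1
11 + 5 + 1 + 1 + 1 + 1
11 + 3 + 3 + 3
11 + 3 + 3 + 1 + 1 + 1
11 + 3 + 1 + 1 + 1 + 1 + 1 + 1
11 + 1 + 1 + 1 + 1 + 1 + 1 + 1 + 1 + 1
9 + 9 + 1 + 1
9 + 7 + 3 + 1
9 + 7 + 1 + 1 + 1 + 1
9 + 5 + 5 + 1
…and 41 more, for 53 total.

53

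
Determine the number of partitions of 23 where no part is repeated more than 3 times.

A full systematic count gives 592.

592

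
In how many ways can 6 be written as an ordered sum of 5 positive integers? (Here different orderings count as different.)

Place 4 bars in the 5 internal gaps of a row of 6 dots: C(5,4) = 5.

5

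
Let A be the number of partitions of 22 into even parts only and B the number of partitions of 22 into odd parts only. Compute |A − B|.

33

Partitions of 22 into even parts only: 56.
Partitions of 22 into odd parts only: 89.
|56 − 89| = 33.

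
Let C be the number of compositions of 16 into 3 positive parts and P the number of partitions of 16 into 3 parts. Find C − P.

Compositions: C(15,2) = 105.
Unordered (partitions into 3 parts): 21.
Difference: 105 − 21 = 84.

84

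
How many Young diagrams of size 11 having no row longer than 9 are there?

54

There are too many to list fully; the first 12 (by largest part) are:
9, 2
9, 1, 1
8, 3
8, 2, 1
8, 1, 1, 1
7, 4
7, 3, 1
7, 2, 2
7, 2, 1, 1
7, 1, 1, 1, 1
6, 5
6, 4, 1
…and 42 more, for 54 total.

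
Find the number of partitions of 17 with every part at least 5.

7

Enumerating:
17
5, 12
6, 11
7, 10
8, 9
5, 5, 7
5, 6, 6
Counting gives 7.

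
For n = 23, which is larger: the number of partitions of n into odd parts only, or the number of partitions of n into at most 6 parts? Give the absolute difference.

350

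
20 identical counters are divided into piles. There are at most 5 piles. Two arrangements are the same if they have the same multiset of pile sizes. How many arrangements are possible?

192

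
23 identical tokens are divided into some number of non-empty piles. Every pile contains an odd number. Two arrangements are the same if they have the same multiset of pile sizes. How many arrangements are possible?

A full systematic count gives 104.

104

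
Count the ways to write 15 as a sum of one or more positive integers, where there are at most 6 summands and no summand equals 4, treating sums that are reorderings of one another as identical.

73

There are 73 such partitions.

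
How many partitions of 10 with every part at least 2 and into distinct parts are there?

Listing the qualifying partitions of 10:
10
8, 2
7, 3
6, 4
5, 3, 2

5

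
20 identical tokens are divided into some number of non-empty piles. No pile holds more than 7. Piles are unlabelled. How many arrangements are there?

364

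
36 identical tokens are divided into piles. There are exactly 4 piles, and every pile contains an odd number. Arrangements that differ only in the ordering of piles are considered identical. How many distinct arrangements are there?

64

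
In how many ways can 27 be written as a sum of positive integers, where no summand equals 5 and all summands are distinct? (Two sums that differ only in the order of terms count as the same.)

130

Enumerating by decreasing first part gives 130 partitions in all.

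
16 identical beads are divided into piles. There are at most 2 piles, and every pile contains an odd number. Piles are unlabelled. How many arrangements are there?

4

The partitions of 16 that satisfy the conditions:
15 + 1
13 + 3
11 + 5
9 + 7
That's 4 in total.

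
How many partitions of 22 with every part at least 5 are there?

18

Enumerating:
22
17,5
16,6
15,7
14,8
13,9
12,10
12,5,5
11,11
11,6,5
10,7,5
10,6,6
9,8,5
9,7,6
8,8,6
8,7,7
7,5,5,5
6,6,5,5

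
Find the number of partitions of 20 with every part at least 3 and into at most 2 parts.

9

The partitions of 20 that satisfy the conditions:
20
17,3
16,4
15,5
14,6
13,7
12,8
11,9
10,10
Counting gives 9.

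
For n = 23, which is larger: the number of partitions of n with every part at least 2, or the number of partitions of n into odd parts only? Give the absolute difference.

149

Partitions of 23 with every part at least 2: 253.
Partitions of 23 into odd parts only: 104.
|253 − 104| = 149.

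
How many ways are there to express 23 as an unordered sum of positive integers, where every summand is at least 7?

8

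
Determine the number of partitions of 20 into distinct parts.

64

There are too many to list fully; the first 12 (by largest part) are:
20
19 + 1
18 + 2
17 + 3
17 + 2 + 1
16 + 4
16 + 3 + 1
15 + 5
15 + 4 + 1
15 + 3 + 2
14 + 6
14 + 5 + 1
…and 52 more, for 64 total.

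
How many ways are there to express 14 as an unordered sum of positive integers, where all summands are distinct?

22

Listing the qualifying partitions of 14:
14
1+13
2+12
3+11
1+2+11
4+10
1+3+10
5+9
1+4+9
2+3+9
6+8
1+5+8
2+4+8
1+2+3+8
1+6+7
2+5+7
3+4+7
1+2+4+7
3+5+6
1+2+5+6
1+3+4+6
2+3+4+5
That's 22 in total.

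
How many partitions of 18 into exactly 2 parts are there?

Listing the qualifying partitions of 18:
1, 17
2, 16
3, 15
4, 14
5, 13
6, 12
7, 11
8, 10
9, 9

9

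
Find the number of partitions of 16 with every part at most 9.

201

Enumerating by decreasing first part gives 201 partitions in all.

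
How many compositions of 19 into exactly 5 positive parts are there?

Equivalently, choose which 4 of the 18 gaps become plus signs: C(18,4) = 3060.

3060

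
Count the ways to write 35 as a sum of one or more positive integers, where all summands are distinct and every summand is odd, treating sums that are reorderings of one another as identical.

29

There are too many to list fully; the first 12 (by largest part) are:
35
31 + 3 + 1
29 + 5 + 1
27 + 7 + 1
27 + 5 + 3
25 + 9 + 1
25 + 7 + 3
23 + 11 + 1
23 + 9 + 3
23 + 7 + 5
21 + 13 + 1
21 + 11 + 3
…and 17 more, for 29 total.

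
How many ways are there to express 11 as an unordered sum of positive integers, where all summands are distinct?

12

Listing the qualifying partitions of 11:
11
10,1
9,2
8,3
8,2,1
7,4
7,3,1
6,5
6,4,1
6,3,2
5,4,2
5,3,2,1
Counting gives 12.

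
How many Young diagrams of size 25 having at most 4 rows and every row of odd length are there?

17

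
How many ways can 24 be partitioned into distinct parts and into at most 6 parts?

122

A full systematic count gives 122.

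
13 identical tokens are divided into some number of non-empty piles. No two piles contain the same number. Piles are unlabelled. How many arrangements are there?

Enumerating:
13
12+1
11+2
10+3
10+2+1
9+4
9+3+1
8+5
8+4+1
8+3+2
7+6
7+5+1
7+4+2
7+3+2+1
6+5+2
6+4+3
6+4+2+1
5+4+3+1
That's 18 in total.

18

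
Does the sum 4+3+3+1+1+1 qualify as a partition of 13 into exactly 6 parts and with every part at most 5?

The parts sum to 13, and the condition 'there are exactly 6 summands' holds; the condition 'no summand exceeds 5' holds.

Yes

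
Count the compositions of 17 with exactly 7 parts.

A composition of 17 into 7 positive parts is chosen by placing 6 dividers among the 16 gaps between 17 units: C(16,6) = 8008.

8008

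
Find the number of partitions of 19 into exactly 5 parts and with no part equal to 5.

47

A partial list (first 12 by largest part):
15 + 1 + 1 + 1 + 1
14 + 2 + 1 + 1 + 1
13 + 3 + 1 + 1 + 1
13 + 2 + 2 + 1 + 1
12 + 4 + 1 + 1 + 1
12 + 3 + 2 + 1 + 1
12 + 2 + 2 + 2 + 1
11 + 4 + 2 + 1 + 1
11 + 3 + 3 + 1 + 1
11 + 3 + 2 + 2 + 1
11 + 2 + 2 + 2 + 2
10 + 6 + 1 + 1 + 1
…and 35 more, for 47 total.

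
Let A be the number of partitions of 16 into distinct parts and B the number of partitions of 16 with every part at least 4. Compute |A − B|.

Partitions of 16 into distinct parts: 32.
Partitions of 16 with every part at least 4: 11.
|32 − 11| = 21.

21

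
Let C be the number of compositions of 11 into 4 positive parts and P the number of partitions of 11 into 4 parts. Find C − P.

109

Ordered (compositions into 4 parts): C(10,3) = 120.
Unordered (partitions into 4 parts): 11.
Difference: 120 − 11 = 109.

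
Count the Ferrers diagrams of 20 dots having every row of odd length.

64

A partial list (first 12 by largest part):
19 + 1
17 + 3
17 + 1 + 1 + 1
15 + 5
15 + 3 + 1 + 1
15 + 1 + 1 + 1 + 1 + 1
13 + 7
13 + 5 + 1 + 1
13 + 3 + 3 + 1
13 + 3 + 1 + 1 + 1 + 1
13 + 1 + 1 + 1 + 1 + 1 + 1 + 1
11 + 9
…and 52 more, for 64 total.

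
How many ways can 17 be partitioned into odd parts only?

A partial list (first 12 by largest part):
17
1 + 1 + 15
1 + 3 + 13
1 + 1 + 1 + 1 + 13
1 + 5 + 11
3 + 3 + 11
1 + 1 + 1 + 3 + 11
1 + 1 + 1 + 1 + 1 + 1 + 11
1 + 7 + 9
3 + 5 + 9
1 + 1 + 1 + 5 + 9
1 + 1 + 3 + 3 + 9
…and 26 more, for 38 total.

38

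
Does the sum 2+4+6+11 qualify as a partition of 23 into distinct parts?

Yes

The parts sum to 23, and the condition 'all summands are distinct' holds.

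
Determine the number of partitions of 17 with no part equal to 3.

Systematic enumeration (by largest part, then next-largest, …) yields 162.

162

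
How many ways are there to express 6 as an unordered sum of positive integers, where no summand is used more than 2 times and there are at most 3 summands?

6

The partitions of 6 that satisfy the conditions:
6
5 + 1
4 + 2
4 + 1 + 1
3 + 3
3 + 2 + 1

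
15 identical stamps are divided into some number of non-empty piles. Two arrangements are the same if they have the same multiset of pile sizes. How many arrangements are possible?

176

A full systematic count gives 176.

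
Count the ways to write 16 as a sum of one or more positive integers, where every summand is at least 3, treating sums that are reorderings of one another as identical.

Enumerating:
16
3, 13
4, 12
5, 11
6, 10
3, 3, 10
7, 9
3, 4, 9
8, 8
3, 5, 8
4, 4, 8
3, 6, 7
4, 5, 7
3, 3, 3, 7
4, 6, 6
5, 5, 6
3, 3, 4, 6
3, 3, 5, 5
3, 4, 4, 5
4, 4, 4, 4
3, 3, 3, 3, 4

21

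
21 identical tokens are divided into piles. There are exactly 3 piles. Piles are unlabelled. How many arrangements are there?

37

A partial list (first 12 by largest part):
19 + 1 + 1
18 + 2 + 1
17 + 3 + 1
17 + 2 + 2
16 + 4 + 1
16 + 3 + 2
15 + 5 + 1
15 + 4 + 2
15 + 3 + 3
14 + 6 + 1
14 + 5 + 2
14 + 4 + 3
…and 25 more, for 37 total.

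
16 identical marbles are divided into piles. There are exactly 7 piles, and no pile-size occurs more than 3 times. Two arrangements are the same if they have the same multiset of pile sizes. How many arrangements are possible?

10

They are:
7, 2, 2, 2, 1, 1, 1
6, 3, 2, 2, 1, 1, 1
5, 4, 2, 2, 1, 1, 1
5, 3, 3, 2, 1, 1, 1
5, 3, 2, 2, 2, 1, 1
4, 4, 3, 2, 1, 1, 1
4, 4, 2, 2, 2, 1, 1
4, 3, 3, 3, 1, 1, 1
4, 3, 3, 2, 2, 1, 1
3, 3, 3, 2, 2, 2, 1
Counting gives 10.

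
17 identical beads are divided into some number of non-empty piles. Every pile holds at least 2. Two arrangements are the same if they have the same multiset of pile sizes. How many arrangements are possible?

66

There are too many to list fully; the first 12 (by largest part) are:
17
15 + 2
14 + 3
13 + 4
13 + 2 + 2
12 + 5
12 + 3 + 2
11 + 6
11 + 4 + 2
11 + 3 + 3
11 + 2 + 2 + 2
10 + 7
…and 54 more, for 66 total.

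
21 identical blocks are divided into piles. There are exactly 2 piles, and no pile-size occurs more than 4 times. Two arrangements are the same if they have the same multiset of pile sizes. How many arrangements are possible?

They are:
20 + 1
19 + 2
18 + 3
17 + 4
16 + 5
15 + 6
14 + 7
13 + 8
12 + 9
11 + 10
That's 10 in total.

10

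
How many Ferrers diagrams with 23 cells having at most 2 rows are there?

They are:
23
22,1
21,2
20,3
19,4
18,5
17,6
16,7
15,8
14,9
13,10
12,11

12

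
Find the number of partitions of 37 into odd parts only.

760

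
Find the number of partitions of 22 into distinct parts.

89

Enumerating by decreasing first part gives 89 partitions in all.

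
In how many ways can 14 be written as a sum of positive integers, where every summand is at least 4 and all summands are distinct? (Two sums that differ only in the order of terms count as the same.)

Listing the qualifying partitions of 14:
14
10, 4
9, 5
8, 6
That's 4 in total.

4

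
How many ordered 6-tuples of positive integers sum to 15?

Place 5 bars in the 14 internal gaps of a row of 15 dots: C(14,5) = 2002.

2002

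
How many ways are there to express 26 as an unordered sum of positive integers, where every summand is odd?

165

There are 165 such partitions.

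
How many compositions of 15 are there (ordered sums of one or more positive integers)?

16384

Each of the 14 gaps between 15 units is either a break or not: 2^14 = 16384.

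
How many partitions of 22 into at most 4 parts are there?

136

Counting exhaustively, 136 partitions satisfy the conditions.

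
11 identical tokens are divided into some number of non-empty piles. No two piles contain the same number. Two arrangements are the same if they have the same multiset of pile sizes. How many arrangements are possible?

The partitions of 11 that satisfy the conditions:
11
10+1
9+2
8+3
8+2+1
7+4
7+3+1
6+5
6+4+1
6+3+2
5+4+2
5+3+2+1

12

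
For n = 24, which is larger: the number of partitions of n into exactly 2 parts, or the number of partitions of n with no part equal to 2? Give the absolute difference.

561

Partitions of 24 into exactly 2 parts: 12.
Partitions of 24 with no part equal to 2: 573.
|12 − 573| = 561.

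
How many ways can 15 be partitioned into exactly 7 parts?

21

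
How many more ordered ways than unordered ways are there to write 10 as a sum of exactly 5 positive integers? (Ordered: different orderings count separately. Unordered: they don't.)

Compositions: C(9,4) = 126.
Unordered (partitions into 5 parts): 7.
Difference: 126 − 7 = 119.

119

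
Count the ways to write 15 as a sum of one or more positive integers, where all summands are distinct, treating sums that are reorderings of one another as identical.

There are too many to list fully; the first 12 (by largest part) are:
15
14+1
13+2
12+3
12+2+1
11+4
11+3+1
10+5
10+4+1
10+3+2
9+6
9+5+1
…and 15 more, for 27 total.

27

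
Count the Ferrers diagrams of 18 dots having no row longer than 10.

A full systematic count gives 340.

340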